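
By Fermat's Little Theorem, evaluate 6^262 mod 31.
By Fermat: 6^{30} ≡ 1 mod 31. 262 ≡ 22 mod 30. So 6^{262} ≡ 6^{22} ≡ 25 mod 31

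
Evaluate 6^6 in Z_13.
By repeated squaring mod 13: 6^{1}≡6, 6^{2}≡10, 6^{4}≡9. Then 6^{6} = 6^{4+2} ≡ 9 × 10 ≡ 12 mod 13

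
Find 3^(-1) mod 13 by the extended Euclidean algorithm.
Extended GCD: 3(-4) + 13(1) = 1. So 3^(-1) ≡ -4 ≡ 9 mod 13. Verify: 3 × 9 = 27 ≡ 1 mod 13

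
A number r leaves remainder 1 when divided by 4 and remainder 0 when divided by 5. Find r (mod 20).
M = 4 × 5 = 20. M₁ = 5, y₁ ≡ 1 (mod 4). M₂ = 4, y₂ ≡ 4 (mod 5). r = 1×5×1 + 0×4×4 ≡ 5 (mod 20)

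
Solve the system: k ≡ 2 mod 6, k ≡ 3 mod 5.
M = 6 × 5 = 30. M₁ = 5, y₁ ≡ 5 mod 6. M₂ = 6, y₂ ≡ 1 mod 5. k = 2×5×5 + 3×6×1 ≡ 8 mod 30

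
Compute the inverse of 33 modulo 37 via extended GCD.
Extended GCD: 33(9) + 37(-8) = 1. So 33^(-1) ≡ 9 (mod 37). Verify: 33 × 9 = 297 ≡ 1 (mod 37)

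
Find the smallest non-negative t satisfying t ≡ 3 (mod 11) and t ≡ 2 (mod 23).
M = 11 × 23 = 253. M₁ = 23, y₁ ≡ 1 (mod 11). M₂ = 11, y₂ ≡ 21 (mod 23). t = 3×23×1 + 2×11×21 ≡ 25 (mod 253)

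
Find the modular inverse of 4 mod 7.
Since 7 is prime, by Fermat 4^(-1) ≡ 4^{5} ≡ 2 (mod 7). Verify: 4 × 2 = 8 ≡ 1 (mod 7)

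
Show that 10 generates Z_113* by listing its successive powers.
10^1, 10^2, ..., 10^{112} mod 113: [10, 100, 96, 56, 108, 63, 65, 85, 59, 25, 24, 14, 27, 44, 101, 106, 43, 91, 6, 60, 35, 11, 110, 83, 39, 51, 58, 15, 37, 31, 84, 49, 38, 41, 71, 32, 94, 36, 21, 97, 66, 95, 46, 8, 80, 9, 90, 109, 73, 52, 68, 2, 20, 87, 79, 112, 103, 13, 17, 57, 5, 50, 48, 28, 54, 88, 89, 99, 86, 69, 12, 7, 70, 22, 107, 53, 78, 102, 3, 30, 74, 62, 55, 98, 76, 82, 29, 64, 75, 72, 42, 81, 19, 77, 92, 16, 47, 18, 67, 105, 33, 104, 23, 4, 40, 61, 45, 111, 93, 26, 34, 1]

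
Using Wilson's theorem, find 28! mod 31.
(30)! = (28)! × (29) × (30) ≡ -1 (mod 31). So (28)! ≡ -1 × [(30)(29)]^(-1) ≡ 15 (mod 31)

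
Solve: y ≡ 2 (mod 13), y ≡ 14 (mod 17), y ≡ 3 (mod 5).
M = 13 × 17 × 5 = 1105. M₁ = 85, y₁ ≡ 2 (mod 13). M₂ = 65, y₂ ≡ 11 (mod 17). M₃ = 221, y₃ ≡ 1 (mod 5). y = 2×85×2 + 14×65×11 + 3×221×1 ≡ 1068 (mod 1105)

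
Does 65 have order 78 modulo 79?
65^{13} ≡ 1 (mod 79) and 13 < 78, so ord_79(65) = 13 ≠ 78 and 65 is not a primitive root.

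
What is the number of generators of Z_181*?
Number of primitive roots mod 181 = φ(p-1) = φ(180) = 48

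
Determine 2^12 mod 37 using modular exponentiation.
By repeated squaring mod 37: 2^{1}≡2, 2^{2}≡4, 2^{4}≡16, 2^{8}≡34. Then 2^{12} = 2^{8+4} ≡ 34 × 16 ≡ 26 mod 37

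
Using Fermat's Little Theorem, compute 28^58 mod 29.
By Fermat: 28^{28} ≡ 1 mod 29. 58 = 2×28 + 2. So 28^{58} ≡ 28^{2} ≡ 1 mod 29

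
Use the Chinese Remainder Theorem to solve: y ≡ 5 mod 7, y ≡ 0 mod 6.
M = 7 × 6 = 42. M₁ = 6, y₁ ≡ 6 mod 7. M₂ = 7, y₂ ≡ 1 mod 6. y = 5×6×6 + 0×7×1 ≡ 12 mod 42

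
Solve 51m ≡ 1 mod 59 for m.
Since 59 is prime, by Fermat 51^(-1) ≡ 51^{57} ≡ 22 mod 59. Verify: 51 × 22 = 1122 ≡ 1 mod 59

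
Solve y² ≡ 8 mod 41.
The square roots of 8 mod 41 are 34 and 7. Verify: 34² = 1156 ≡ 8 mod 41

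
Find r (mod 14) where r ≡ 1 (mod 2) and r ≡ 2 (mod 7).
M = 2 × 7 = 14. M₁ = 7, y₁ ≡ 1 (mod 2). M₂ = 2, y₂ ≡ 4 (mod 7). r = 1×7×1 + 2×2×4 ≡ 9 (mod 14)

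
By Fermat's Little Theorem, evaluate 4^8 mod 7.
By Fermat: 4^{6} ≡ 1 (mod 7). So 4^{8} = 4^{6} · 4^{2} ≡ 4^{2} ≡ 2 (mod 7)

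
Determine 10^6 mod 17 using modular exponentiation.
By repeated squaring (mod 17): 10^{1}≡10, 10^{2}≡15, 10^{4}≡4. Then 10^{6} = 10^{4+2} ≡ 4 × 15 ≡ 9 (mod 17)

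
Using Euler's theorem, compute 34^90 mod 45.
By Euler: 34^{24} ≡ 1 mod 45 since gcd(34, 45) = 1. 90 = 3×24 + 18. So 34^{90} ≡ 34^{18} ≡ 1 mod 45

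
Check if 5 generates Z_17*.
ord_17(5) divides 16. For each prime q|16: 5^{8}≡16, none ≡ 1. So 5 has order 16 and is a primitive root mod 17.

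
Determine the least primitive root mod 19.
g = 2. Powers: [2, 4, 8, 16, 13, 7, 14, 9, 18, 17, ...] generates all 18 non-zero residues.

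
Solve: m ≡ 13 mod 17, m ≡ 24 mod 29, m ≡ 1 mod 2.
M = 17 × 29 × 2 = 986. M₁ = 58, y₁ ≡ 5 mod 17. M₂ = 34, y₂ ≡ 6 mod 29. M₃ = 493, y₃ ≡ 1 mod 2. m = 13×58×5 + 24×34×6 + 1×493×1 ≡ 285 mod 986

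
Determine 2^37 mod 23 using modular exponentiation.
Using Fermat: 2^{22} ≡ 1 mod 23. 37 ≡ 15 mod 22. So 2^{37} ≡ 2^{15} ≡ 16 mod 23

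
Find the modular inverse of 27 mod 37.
Since 37 is prime, by Fermat 27^(-1) ≡ 27^{35} ≡ 11 (mod 37). Verify: 27 × 11 = 297 ≡ 1 (mod 37)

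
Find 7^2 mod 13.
7^{2} = 49 ≡ 10 mod 13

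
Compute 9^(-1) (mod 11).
Since 11 is prime, by Fermat 9^(-1) ≡ 9^{9} ≡ 5 (mod 11). Verify: 9 × 5 = 45 ≡ 1 (mod 11)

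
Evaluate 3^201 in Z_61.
Using Fermat: 3^{60} ≡ 1 (mod 61). 201 ≡ 21 (mod 60). So 3^{201} ≡ 3^{21} ≡ 3 (mod 61)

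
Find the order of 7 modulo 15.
Powers of 7 mod 15: 7^1≡7, 7^2≡4, 7^3≡13, 7^4≡1. So the order of 7 is 4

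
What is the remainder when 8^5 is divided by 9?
By repeated squaring (mod 9): 8^{1}≡8, 8^{2}≡1, 8^{4}≡1. Then 8^{5} = 8^{4+1} ≡ 1 × 8 ≡ 8 (mod 9)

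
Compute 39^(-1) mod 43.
Since 43 is prime, by Fermat 39^(-1) ≡ 39^{41} ≡ 32 mod 43. Verify: 39 × 32 = 1248 ≡ 1 mod 43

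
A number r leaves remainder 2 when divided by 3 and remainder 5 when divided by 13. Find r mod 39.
M = 3 × 13 = 39. M₁ = 13, y₁ ≡ 1 mod 3. M₂ = 3, y₂ ≡ 9 mod 13. r = 2×13×1 + 5×3×9 ≡ 5 mod 39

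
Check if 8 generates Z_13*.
8^{4} ≡ 1 mod 13 and 4 < 12, so ord_13(8) = 4 ≠ 12 and 8 is not a primitive root.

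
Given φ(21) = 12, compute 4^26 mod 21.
By Euler: 4^{12} ≡ 1 mod 21 since gcd(4, 21) = 1. 26 = 2×12 + 2. So 4^{26} ≡ 4^{2} ≡ 16 mod 21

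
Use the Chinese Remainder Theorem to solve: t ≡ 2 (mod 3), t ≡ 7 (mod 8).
M = 3 × 8 = 24. M₁ = 8, y₁ ≡ 2 (mod 3). M₂ = 3, y₂ ≡ 3 (mod 8). t = 2×8×2 + 7×3×3 ≡ 23 (mod 24)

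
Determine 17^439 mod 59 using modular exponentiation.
Using Fermat: 17^{58} ≡ 1 (mod 59). 439 ≡ 33 (mod 58). So 17^{439} ≡ 17^{33} ≡ 36 (mod 59)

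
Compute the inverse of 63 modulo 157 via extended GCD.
Extended GCD: 63(5) + 157(-2) = 1. So 63^(-1) ≡ 5 mod 157. Verify: 63 × 5 = 315 ≡ 1 mod 157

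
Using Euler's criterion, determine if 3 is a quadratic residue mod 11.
By Euler's criterion: 3^{5} ≡ 1 (mod 11). Since this equals 1, 3 is a QR.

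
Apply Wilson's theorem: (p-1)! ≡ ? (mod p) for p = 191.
By Wilson's theorem, (190)! ≡ -1 ≡ 190 (mod 191)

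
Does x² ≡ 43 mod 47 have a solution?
By Euler's criterion: 43^{23} ≡ 46 mod 47. Since this equals -1 (≡ 46), 43 is not a QR.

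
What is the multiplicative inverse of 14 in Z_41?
Since 41 is prime, by Fermat 14^(-1) ≡ 14^{39} ≡ 3 mod 41. Verify: 14 × 3 = 42 ≡ 1 mod 41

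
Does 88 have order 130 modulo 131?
ord_131(88) divides 130. For each prime q|130: 88^{65}≡130, 88^{26}≡89, 88^{10}≡99, none ≡ 1. So 88 has order 130 and is a primitive root mod 131.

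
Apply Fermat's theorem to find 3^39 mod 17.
By Fermat: 3^{16} ≡ 1 mod 17. 39 = 2×16 + 7. So 3^{39} ≡ 3^{7} ≡ 11 mod 17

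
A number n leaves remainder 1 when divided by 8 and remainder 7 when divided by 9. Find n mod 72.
M = 8 × 9 = 72. M₁ = 9, y₁ ≡ 1 mod 8. M₂ = 8, y₂ ≡ 8 mod 9. n = 1×9×1 + 7×8×8 ≡ 25 mod 72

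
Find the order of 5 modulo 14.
Powers of 5 mod 14: 5^1≡5, 5^2≡11, 5^3≡13, 5^4≡9, 5^5≡3, 5^6≡1. ord_14(5) = 6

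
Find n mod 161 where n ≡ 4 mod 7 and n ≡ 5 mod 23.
M = 7 × 23 = 161. M₁ = 23, y₁ ≡ 4 mod 7. M₂ = 7, y₂ ≡ 10 mod 23. n = 4×23×4 + 5×7×10 ≡ 74 mod 161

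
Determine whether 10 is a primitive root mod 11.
10^{2} ≡ 1 mod 11 and 2 < 10, so ord_11(10) = 2 ≠ 10 and 10 is not a primitive root.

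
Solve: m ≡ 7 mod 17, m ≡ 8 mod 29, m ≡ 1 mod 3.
M = 17 × 29 × 3 = 1479. M₁ = 87, y₁ ≡ 9 mod 17. M₂ = 51, y₂ ≡ 4 mod 29. M₃ = 493, y₃ ≡ 1 mod 3. m = 7×87×9 + 8×51×4 + 1×493×1 ≡ 211 mod 1479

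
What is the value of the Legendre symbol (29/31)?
(29/31) = 29^{15} mod 31 = -1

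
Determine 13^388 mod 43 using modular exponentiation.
Using Fermat: 13^{42} ≡ 1 (mod 43). 388 ≡ 10 (mod 42). So 13^{388} ≡ 13^{10} ≡ 15 (mod 43)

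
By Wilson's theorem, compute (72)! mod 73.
By Wilson's theorem, (72)! ≡ -1 ≡ 72 mod 73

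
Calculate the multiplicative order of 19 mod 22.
Powers of 19 mod 22: 19^1≡19, 19^2≡9, 19^3≡17, 19^4≡15, 19^5≡21, 19^6≡3, 19^7≡13, 19^8≡5, 19^9≡7, 19^10≡1. So the order of 19 is 10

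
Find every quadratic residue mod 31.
Squares in Z_31*: {1, 2, 4, 5, 7, 8, 9, 10, 14, 16, 18, 19, 20, 25, 28}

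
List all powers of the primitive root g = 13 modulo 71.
13^1, 13^2, ..., 13^{70} mod 71: [13, 27, 67, 19, 34, 16, 66, 6, 7, 20, 47, 43, 62, 25, 41, 36, 42, 49, 69, 45, 17, 8, 33, 3, 39, 10, 59, 57, 31, 48, 56, 18, 21, 60, 70, 58, 44, 4, 52, 37, 55, 5, 65, 64, 51, 24, 28, 9, 46, 30, 35, 29, 22, 2, 26, 54, 63, 38, 68, 32, 61, 12, 14, 40, 23, 15, 53, 50, 11, 1]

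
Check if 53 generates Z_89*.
53^{44} ≡ 1 (mod 89) and 44 < 88, so ord_89(53) = 44 ≠ 88 and 53 is not a primitive root.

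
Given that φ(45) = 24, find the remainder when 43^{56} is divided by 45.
By Euler: 43^{24} ≡ 1 (mod 45) since gcd(43, 45) = 1. 56 = 2×24 + 8. So 43^{56} ≡ 43^{8} ≡ 31 (mod 45)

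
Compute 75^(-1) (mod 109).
Since 109 is prime, by Fermat 75^(-1) ≡ 75^{107} ≡ 16 (mod 109). Verify: 75 × 16 = 1200 ≡ 1 (mod 109)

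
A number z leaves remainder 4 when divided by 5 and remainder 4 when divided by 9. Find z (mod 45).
M = 5 × 9 = 45. M₁ = 9, y₁ ≡ 4 (mod 5). M₂ = 5, y₂ ≡ 2 (mod 9). z = 4×9×4 + 4×5×2 ≡ 4 (mod 45)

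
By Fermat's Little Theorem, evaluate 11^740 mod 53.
By Fermat: 11^{52} ≡ 1 (mod 53). 740 ≡ 12 (mod 52). So 11^{740} ≡ 11^{12} ≡ 24 (mod 53)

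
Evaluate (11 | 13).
(11/13) = 11^{6} mod 13 = -1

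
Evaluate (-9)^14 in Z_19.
By repeated squaring (mod 19): (-9)^{1}≡10, (-9)^{2}≡5, (-9)^{4}≡6, (-9)^{8}≡17. Then (-9)^{14} = (-9)^{8+4+2} ≡ 17 × 6 × 5 ≡ 16 (mod 19)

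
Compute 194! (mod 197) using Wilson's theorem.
(196)! = (194)! × (195) × (196) ≡ -1 (mod 197). So (194)! ≡ -1 × [(196)(195)]^(-1) ≡ 98 (mod 197)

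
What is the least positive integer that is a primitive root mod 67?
g = 2. For each prime q|66: 2^{33}≡66, 2^{22}≡37, 2^{6}≡64, none ≡ 1, so ord_67(2) = 66 and 2 is a primitive root.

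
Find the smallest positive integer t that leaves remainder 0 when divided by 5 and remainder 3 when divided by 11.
M = 5 × 11 = 55. M₁ = 11, y₁ ≡ 1 (mod 5). M₂ = 5, y₂ ≡ 9 (mod 11). t = 0×11×1 + 3×5×9 ≡ 25 (mod 55)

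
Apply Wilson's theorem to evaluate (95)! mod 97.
(96)! = (95)! × (96) ≡ -1 (mod 97). So (95)! ≡ -1 × (96)^(-1) ≡ (-1)×(-1) = 1 (mod 97)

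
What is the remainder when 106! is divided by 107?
By Wilson's theorem, (106)! ≡ -1 ≡ 106 (mod 107)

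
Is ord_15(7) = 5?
Powers of 7 mod 15: 7^1≡7, 7^2≡4, 7^3≡13, 7^4≡1. Already 7^4≡1, so the order is 4 < 5. No, the actual order is 4.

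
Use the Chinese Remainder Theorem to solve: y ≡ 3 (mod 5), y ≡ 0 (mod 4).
M = 5 × 4 = 20. M₁ = 4, y₁ ≡ 4 (mod 5). M₂ = 5, y₂ ≡ 1 (mod 4). y = 3×4×4 + 0×5×1 ≡ 8 (mod 20)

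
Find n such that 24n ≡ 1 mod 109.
Since 109 is prime, by Fermat 24^(-1) ≡ 24^{107} ≡ 50 mod 109. Verify: 24 × 50 = 1200 ≡ 1 mod 109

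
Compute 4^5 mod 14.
By repeated squaring (mod 14): 4^{1}≡4, 4^{2}≡2, 4^{4}≡4. Then 4^{5} = 4^{4+1} ≡ 4 × 4 ≡ 2 (mod 14)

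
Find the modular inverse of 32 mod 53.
Since 53 is prime, by Fermat 32^(-1) ≡ 32^{51} ≡ 5 (mod 53). Verify: 32 × 5 = 160 ≡ 1 (mod 53)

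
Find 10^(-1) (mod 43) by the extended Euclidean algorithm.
Extended GCD: 10(13) + 43(-3) = 1. So 10^(-1) ≡ 13 (mod 43). Verify: 10 × 13 = 130 ≡ 1 (mod 43)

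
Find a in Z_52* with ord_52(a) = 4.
31 has order 4 mod 52 since 31^{4} ≡ 1 (mod 52) and no smaller power works.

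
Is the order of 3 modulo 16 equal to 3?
Powers of 3 mod 16: 3^1≡3, 3^2≡9, 3^3≡11, 3^4≡1. 3^3≡11≢1, so ord ≠ 3. No, the actual order is 4.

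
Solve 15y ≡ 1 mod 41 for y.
Since 41 is prime, by Fermat 15^(-1) ≡ 15^{39} ≡ 11 mod 41. Verify: 15 × 11 = 165 ≡ 1 mod 41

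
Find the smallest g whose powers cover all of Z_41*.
g = 6. For each prime q|40: 6^{20}≡40, 6^{8}≡10, none ≡ 1, so ord_41(6) = 40 and 6 is a primitive root.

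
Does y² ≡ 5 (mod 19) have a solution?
By Euler's criterion: 5^{9} ≡ 1 (mod 19). Since this equals 1, 5 is a QR.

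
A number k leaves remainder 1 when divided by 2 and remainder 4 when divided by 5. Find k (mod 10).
M = 2 × 5 = 10. M₁ = 5, y₁ ≡ 1 (mod 2). M₂ = 2, y₂ ≡ 3 (mod 5). k = 1×5×1 + 4×2×3 ≡ 9 (mod 10)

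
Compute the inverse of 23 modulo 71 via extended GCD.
Extended GCD: 23(34) + 71(-11) = 1. So 23^(-1) ≡ 34 (mod 71). Verify: 23 × 34 = 782 ≡ 1 (mod 71)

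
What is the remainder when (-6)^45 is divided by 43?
Using Fermat: (-6)^{42} ≡ 1 (mod 43). 45 ≡ 3 (mod 42). So (-6)^{45} ≡ (-6)^{3} ≡ 42 (mod 43)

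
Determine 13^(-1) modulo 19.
Since 19 is prime, by Fermat 13^(-1) ≡ 13^{17} ≡ 3 (mod 19). Verify: 13 × 3 = 39 ≡ 1 (mod 19)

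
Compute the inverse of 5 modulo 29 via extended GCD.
Extended GCD: 5(6) + 29(-1) = 1. So 5^(-1) ≡ 6 (mod 29). Verify: 5 × 6 = 30 ≡ 1 (mod 29)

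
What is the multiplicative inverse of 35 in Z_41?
Since 41 is prime, by Fermat 35^(-1) ≡ 35^{39} ≡ 34 (mod 41). Verify: 35 × 34 = 1190 ≡ 1 (mod 41)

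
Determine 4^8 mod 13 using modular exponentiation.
By repeated squaring mod 13: 4^{1}≡4, 4^{2}≡3, 4^{4}≡9, 4^{8}≡3. So 4^{8} ≡ 3 mod 13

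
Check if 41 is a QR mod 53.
By Euler's criterion: 41^{26} ≡ 52 (mod 53). Since this equals -1 (≡ 52), 41 is not a QR.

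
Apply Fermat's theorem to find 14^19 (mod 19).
By Fermat: 14^{18} ≡ 1 (mod 19). So 14^{19} = 14^{18} · 14^{1} ≡ 14^{1} ≡ 14 (mod 19)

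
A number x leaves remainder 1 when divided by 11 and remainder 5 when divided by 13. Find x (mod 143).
M = 11 × 13 = 143. M₁ = 13, y₁ ≡ 6 (mod 11). M₂ = 11, y₂ ≡ 6 (mod 13). x = 1×13×6 + 5×11×6 ≡ 122 (mod 143)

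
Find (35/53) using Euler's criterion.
(35/53) = 35^{26} mod 53 = -1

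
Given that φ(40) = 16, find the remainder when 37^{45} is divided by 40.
By Euler: 37^{16} ≡ 1 mod 40 since gcd(37, 40) = 1. 45 = 2×16 + 13. So 37^{45} ≡ 37^{13} ≡ 37 mod 40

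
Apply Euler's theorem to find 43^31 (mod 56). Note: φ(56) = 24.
By Euler: 43^{24} ≡ 1 (mod 56) since gcd(43, 56) = 1. 31 = 1×24 + 7. So 43^{31} ≡ 43^{7} ≡ 43 (mod 56)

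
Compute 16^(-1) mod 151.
Since 151 is prime, by Fermat 16^(-1) ≡ 16^{149} ≡ 85 mod 151. Verify: 16 × 85 = 1360 ≡ 1 mod 151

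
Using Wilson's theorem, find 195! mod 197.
(196)! = (195)! × (196) ≡ -1 mod 197. So (195)! ≡ -1 × (196)^(-1) ≡ (-1)×(-1) = 1 mod 197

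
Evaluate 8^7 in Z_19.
By repeated squaring mod 19: 8^{1}≡8, 8^{2}≡7, 8^{4}≡11. Then 8^{7} = 8^{4+2+1} ≡ 11 × 7 × 8 ≡ 8 mod 19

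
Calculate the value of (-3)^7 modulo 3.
By repeated squaring (mod 3): (-3)^{1}≡0, (-3)^{2}≡0, (-3)^{4}≡0. Then (-3)^{7} = (-3)^{4+2+1} ≡ 0 × 0 × 0 ≡ 0 (mod 3)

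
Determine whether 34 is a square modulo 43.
By Euler's criterion: 34^{21} ≡ 42 mod 43. Since this equals -1 (≡ 42), 34 is not a QR.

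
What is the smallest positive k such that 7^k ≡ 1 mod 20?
Powers of 7 mod 20: 7^1≡7, 7^2≡9, 7^3≡3, 7^4≡1. ord_20(7) = 4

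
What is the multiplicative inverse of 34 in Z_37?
Since 37 is prime, by Fermat 34^(-1) ≡ 34^{35} ≡ 12 mod 37. Verify: 34 × 12 = 408 ≡ 1 mod 37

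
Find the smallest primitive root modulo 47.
g = 5. Powers: [5, 25, 31, 14, 23, 21, 11, 8, ...] generates all 46 non-zero residues.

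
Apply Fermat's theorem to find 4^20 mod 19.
By Fermat: 4^{18} ≡ 1 mod 19. So 4^{20} = 4^{18} · 4^{2} ≡ 4^{2} ≡ 16 mod 19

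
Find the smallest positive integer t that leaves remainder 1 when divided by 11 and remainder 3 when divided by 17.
M = 11 × 17 = 187. M₁ = 17, y₁ ≡ 2 (mod 11). M₂ = 11, y₂ ≡ 14 (mod 17). t = 1×17×2 + 3×11×14 ≡ 122 (mod 187)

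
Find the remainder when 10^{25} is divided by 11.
By Fermat: 10^{10} ≡ 1 mod 11. 25 = 2×10 + 5. So 10^{25} ≡ 10^{5} ≡ 10 mod 11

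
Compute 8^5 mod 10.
By repeated squaring mod 10: 8^{1}≡8, 8^{2}≡4, 8^{4}≡6. Then 8^{5} = 8^{4+1} ≡ 6 × 8 ≡ 8 mod 10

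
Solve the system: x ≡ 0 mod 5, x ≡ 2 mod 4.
M = 5 × 4 = 20. M₁ = 4, y₁ ≡ 4 mod 5. M₂ = 5, y₂ ≡ 1 mod 4. x = 0×4×4 + 2×5×1 ≡ 10 mod 20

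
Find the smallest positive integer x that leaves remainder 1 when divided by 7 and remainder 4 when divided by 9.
M = 7 × 9 = 63. M₁ = 9, y₁ ≡ 4 mod 7. M₂ = 7, y₂ ≡ 4 mod 9. x = 1×9×4 + 4×7×4 ≡ 22 mod 63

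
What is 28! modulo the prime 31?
(30)! = (28)! × (29) × (30) ≡ -1 mod 31. So (28)! ≡ -1 × [(30)(29)]^(-1) ≡ 15 mod 31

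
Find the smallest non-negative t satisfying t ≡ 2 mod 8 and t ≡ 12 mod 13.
M = 8 × 13 = 104. M₁ = 13, y₁ ≡ 5 mod 8. M₂ = 8, y₂ ≡ 5 mod 13. t = 2×13×5 + 12×8×5 ≡ 90 mod 104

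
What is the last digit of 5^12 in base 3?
Using Fermat: 5^{2} ≡ 1 (mod 3). 12 ≡ 0 (mod 2). So 5^{12} ≡ 5^{0} ≡ 1 (mod 3)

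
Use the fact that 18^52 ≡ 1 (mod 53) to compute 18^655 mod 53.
By Fermat: 18^{52} ≡ 1 (mod 53). 655 ≡ 31 (mod 52). So 18^{655} ≡ 18^{31} ≡ 41 (mod 53)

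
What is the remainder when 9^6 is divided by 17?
By repeated squaring mod 17: 9^{1}≡9, 9^{2}≡13, 9^{4}≡16. Then 9^{6} = 9^{4+2} ≡ 16 × 13 ≡ 4 mod 17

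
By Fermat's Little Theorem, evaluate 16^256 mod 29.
By Fermat: 16^{28} ≡ 1 (mod 29). 256 ≡ 4 (mod 28). So 16^{256} ≡ 16^{4} ≡ 25 (mod 29)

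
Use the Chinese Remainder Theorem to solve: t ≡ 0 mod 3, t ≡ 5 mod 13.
M = 3 × 13 = 39. M₁ = 13, y₁ ≡ 1 mod 3. M₂ = 3, y₂ ≡ 9 mod 13. t = 0×13×1 + 5×3×9 ≡ 18 mod 39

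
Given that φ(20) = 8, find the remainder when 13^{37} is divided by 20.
By Euler: 13^{8} ≡ 1 mod 20 since gcd(13, 20) = 1. 37 = 4×8 + 5. So 13^{37} ≡ 13^{5} ≡ 13 mod 20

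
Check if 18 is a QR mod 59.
By Euler's criterion: 18^{29} ≡ 58 mod 59. Since this equals -1 (≡ 58), 18 is not a QR.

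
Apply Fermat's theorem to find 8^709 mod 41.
By Fermat: 8^{40} ≡ 1 mod 41. 709 ≡ 29 mod 40. So 8^{709} ≡ 8^{29} ≡ 5 mod 41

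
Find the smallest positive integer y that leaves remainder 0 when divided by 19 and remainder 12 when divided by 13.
M = 19 × 13 = 247. M₁ = 13, y₁ ≡ 3 mod 19. M₂ = 19, y₂ ≡ 11 mod 13. y = 0×13×3 + 12×19×11 ≡ 38 mod 247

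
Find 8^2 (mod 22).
8^{2} = 64 ≡ 20 (mod 22)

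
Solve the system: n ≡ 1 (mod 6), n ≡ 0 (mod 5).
M = 6 × 5 = 30. M₁ = 5, y₁ ≡ 5 (mod 6). M₂ = 6, y₂ ≡ 1 (mod 5). n = 1×5×5 + 0×6×1 ≡ 25 (mod 30)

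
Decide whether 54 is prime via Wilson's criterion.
(53)! mod 54 = 0. Since 0 ≢ -1 (mod 54), 54 is not prime.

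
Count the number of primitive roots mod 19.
Number of primitive roots mod 19 = φ(p-1) = φ(18) = 6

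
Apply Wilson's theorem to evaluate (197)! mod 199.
(198)! = (197)! × (198) ≡ -1 mod 199. So (197)! ≡ -1 × (198)^(-1) ≡ (-1)×(-1) = 1 mod 199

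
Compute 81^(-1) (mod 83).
Since 83 is prime, by Fermat 81^(-1) ≡ 81^{81} ≡ 41 (mod 83). Verify: 81 × 41 = 3321 ≡ 1 (mod 83)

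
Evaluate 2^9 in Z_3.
Using Fermat: 2^{2} ≡ 1 (mod 3). 9 ≡ 1 (mod 2). So 2^{9} ≡ 2^{1} ≡ 2 (mod 3)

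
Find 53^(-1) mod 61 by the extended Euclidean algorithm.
Extended GCD: 53(-23) + 61(20) = 1. So 53^(-1) ≡ -23 ≡ 38 mod 61. Verify: 53 × 38 = 2014 ≡ 1 mod 61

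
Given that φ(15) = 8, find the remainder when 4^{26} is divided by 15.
By Euler: 4^{8} ≡ 1 (mod 15) since gcd(4, 15) = 1. 26 = 3×8 + 2. So 4^{26} ≡ 4^{2} ≡ 1 (mod 15)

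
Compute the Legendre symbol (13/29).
(13/29) = 13^{14} mod 29 = 1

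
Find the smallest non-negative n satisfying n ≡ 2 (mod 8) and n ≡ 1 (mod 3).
M = 8 × 3 = 24. M₁ = 3, y₁ ≡ 3 (mod 8). M₂ = 8, y₂ ≡ 2 (mod 3). n = 2×3×3 + 1×8×2 ≡ 10 (mod 24)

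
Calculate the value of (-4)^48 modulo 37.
Using Fermat: (-4)^{36} ≡ 1 (mod 37). 48 ≡ 12 (mod 36). So (-4)^{48} ≡ (-4)^{12} ≡ 10 (mod 37)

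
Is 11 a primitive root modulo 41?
ord_41(11) divides 40. For each prime q|40: 11^{20}≡40, 11^{8}≡16, none ≡ 1. So 11 has order 40 and is a primitive root mod 41.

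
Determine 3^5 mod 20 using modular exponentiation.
By repeated squaring (mod 20): 3^{1}≡3, 3^{2}≡9, 3^{4}≡1. Then 3^{5} = 3^{4+1} ≡ 1 × 3 ≡ 3 (mod 20)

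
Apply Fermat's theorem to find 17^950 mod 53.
By Fermat: 17^{52} ≡ 1 mod 53. 950 ≡ 14 mod 52. So 17^{950} ≡ 17^{14} ≡ 36 mod 53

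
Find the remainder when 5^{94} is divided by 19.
By Fermat: 5^{18} ≡ 1 (mod 19). 94 = 5×18 + 4. So 5^{94} ≡ 5^{4} ≡ 17 (mod 19)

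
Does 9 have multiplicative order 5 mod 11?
Powers of 9 mod 11: 9^1≡9, 9^2≡4, 9^3≡3, 9^4≡5, 9^5≡1. First k with 9^k≡1 is k=5. Yes, ord_11(9) = 5.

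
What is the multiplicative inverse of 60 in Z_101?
Since 101 is prime, by Fermat 60^(-1) ≡ 60^{99} ≡ 32 (mod 101). Verify: 60 × 32 = 1920 ≡ 1 (mod 101)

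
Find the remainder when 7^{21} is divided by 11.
By Fermat: 7^{10} ≡ 1 (mod 11). 21 = 2×10 + 1. So 7^{21} ≡ 7^{1} ≡ 7 (mod 11)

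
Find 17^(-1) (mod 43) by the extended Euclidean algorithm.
Extended GCD: 17(-5) + 43(2) = 1. So 17^(-1) ≡ -5 ≡ 38 (mod 43). Verify: 17 × 38 = 646 ≡ 1 (mod 43)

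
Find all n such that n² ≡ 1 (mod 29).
The square roots of 1 mod 29 are 1 and 28. Verify: 1² = 1 ≡ 1 (mod 29)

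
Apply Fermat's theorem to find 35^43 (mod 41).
By Fermat: 35^{40} ≡ 1 (mod 41). So 35^{43} = 35^{40} · 35^{3} ≡ 35^{3} ≡ 30 (mod 41)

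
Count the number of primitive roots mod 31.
There are φ(31-1) = φ(30) = 8 primitive roots modulo 31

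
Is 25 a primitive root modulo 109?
25^{27} ≡ 1 (mod 109) and 27 < 108, so ord_109(25) = 27 ≠ 108 and 25 is not a primitive root.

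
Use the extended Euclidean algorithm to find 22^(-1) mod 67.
Extended GCD: 22(-3) + 67(1) = 1. So 22^(-1) ≡ -3 ≡ 64 mod 67. Verify: 22 × 64 = 1408 ≡ 1 mod 67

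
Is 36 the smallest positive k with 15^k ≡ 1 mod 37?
Powers of 15 mod 37: 15^1≡15, 15^2≡3, 15^3≡8, 15^4≡9, 15^5≡24, 15^6≡27, 15^7≡35, 15^8≡7, 15^9≡31, 15^10≡21, 15^11≡19, 15^12≡26, 15^13≡20, 15^14≡4, 15^15≡23, 15^16≡12, 15^17≡32, 15^18≡36, 15^19≡22, 15^20≡34, 15^21≡29, 15^22≡28, 15^23≡13, 15^24≡10, 15^25≡2, 15^26≡30, 15^27≡6, 15^28≡16, 15^29≡18, 15^30≡11, 15^31≡17, 15^32≡33, 15^33≡14, 15^34≡25, 15^35≡5, 15^36≡1. First k with 15^k≡1 is k=36. Yes, ord_37(15) = 36.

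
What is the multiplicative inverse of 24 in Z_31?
Since 31 is prime, by Fermat 24^(-1) ≡ 24^{29} ≡ 22 (mod 31). Verify: 24 × 22 = 528 ≡ 1 (mod 31)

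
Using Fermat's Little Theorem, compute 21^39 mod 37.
By Fermat: 21^{36} ≡ 1 mod 37. So 21^{39} = 21^{36} · 21^{3} ≡ 21^{3} ≡ 11 mod 37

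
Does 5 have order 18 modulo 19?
5^{9} ≡ 1 (mod 19) and 9 < 18, so ord_19(5) = 9 ≠ 18 and 5 is not a primitive root.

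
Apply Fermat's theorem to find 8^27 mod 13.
By Fermat: 8^{12} ≡ 1 mod 13. 27 = 2×12 + 3. So 8^{27} ≡ 8^{3} ≡ 5 mod 13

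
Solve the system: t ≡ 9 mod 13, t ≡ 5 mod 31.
M = 13 × 31 = 403. M₁ = 31, y₁ ≡ 8 mod 13. M₂ = 13, y₂ ≡ 12 mod 31. t = 9×31×8 + 5×13×12 ≡ 191 mod 403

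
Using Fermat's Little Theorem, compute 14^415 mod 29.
By Fermat: 14^{28} ≡ 1 (mod 29). 415 ≡ 23 (mod 28). So 14^{415} ≡ 14^{23} ≡ 26 (mod 29)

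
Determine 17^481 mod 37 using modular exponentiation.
Using Fermat: 17^{36} ≡ 1 mod 37. 481 ≡ 13 mod 36. So 17^{481} ≡ 17^{13} ≡ 35 mod 37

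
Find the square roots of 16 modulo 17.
The square roots of 16 mod 17 are 4 and 13. Verify: 4² = 16 ≡ 16 mod 17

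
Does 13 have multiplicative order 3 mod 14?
Powers of 13 mod 14: 13^1≡13, 13^2≡1. Already 13^2≡1, so the order is 2 < 3. No, the actual order is 2.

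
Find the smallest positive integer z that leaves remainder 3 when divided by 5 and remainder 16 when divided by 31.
M = 5 × 31 = 155. M₁ = 31, y₁ ≡ 1 (mod 5). M₂ = 5, y₂ ≡ 25 (mod 31). z = 3×31×1 + 16×5×25 ≡ 78 (mod 155)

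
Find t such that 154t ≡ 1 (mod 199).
Since 199 is prime, by Fermat 154^(-1) ≡ 154^{197} ≡ 84 (mod 199). Verify: 154 × 84 = 12936 ≡ 1 (mod 199)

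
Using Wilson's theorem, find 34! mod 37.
(36)! = (34)! × (35) × (36) ≡ -1 (mod 37). So (34)! ≡ -1 × [(36)(35)]^(-1) ≡ 18 (mod 37)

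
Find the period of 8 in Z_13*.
Powers of 8 mod 13: 8^1≡8, 8^2≡12, 8^3≡5, 8^4≡1. Order = 4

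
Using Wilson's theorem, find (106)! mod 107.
By Wilson's theorem, (106)! ≡ -1 ≡ 106 (mod 107)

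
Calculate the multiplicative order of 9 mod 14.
Powers of 9 mod 14: 9^1≡9, 9^2≡11, 9^3≡1. Order = 3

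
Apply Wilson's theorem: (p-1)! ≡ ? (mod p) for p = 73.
By Wilson's theorem, (72)! ≡ -1 ≡ 72 (mod 73)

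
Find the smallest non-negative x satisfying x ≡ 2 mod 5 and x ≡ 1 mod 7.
M = 5 × 7 = 35. M₁ = 7, y₁ ≡ 3 mod 5. M₂ = 5, y₂ ≡ 3 mod 7. x = 2×7×3 + 1×5×3 ≡ 22 mod 35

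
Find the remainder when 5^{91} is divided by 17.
By Fermat: 5^{16} ≡ 1 mod 17. 91 = 5×16 + 11. So 5^{91} ≡ 5^{11} ≡ 11 mod 17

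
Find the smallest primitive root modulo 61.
g = 2. Powers: [2, 4, 8, 16, 32, 3, ...] generates all 60 non-zero residues.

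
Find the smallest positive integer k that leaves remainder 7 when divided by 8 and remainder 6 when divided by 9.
M = 8 × 9 = 72. M₁ = 9, y₁ ≡ 1 mod 8. M₂ = 8, y₂ ≡ 8 mod 9. k = 7×9×1 + 6×8×8 ≡ 15 mod 72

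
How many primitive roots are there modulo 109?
Number of primitive roots mod 109 = φ(p-1) = φ(108) = 36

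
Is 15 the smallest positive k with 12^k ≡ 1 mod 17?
Powers of 12 mod 17: 12^1≡12, 12^2≡8, 12^3≡11, 12^4≡13, 12^5≡3, 12^6≡2, 12^7≡7, 12^8≡16, 12^9≡5, 12^10≡9, 12^11≡6, 12^12≡4, 12^13≡14, 12^14≡15, 12^15≡10, 12^16≡1. 12^15≡10≢1, so ord ≠ 15. No, the actual order is 16.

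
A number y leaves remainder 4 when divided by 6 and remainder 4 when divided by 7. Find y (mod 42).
M = 6 × 7 = 42. M₁ = 7, y₁ ≡ 1 (mod 6). M₂ = 6, y₂ ≡ 6 (mod 7). y = 4×7×1 + 4×6×6 ≡ 4 (mod 42)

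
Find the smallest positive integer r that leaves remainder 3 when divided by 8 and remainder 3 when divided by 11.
M = 8 × 11 = 88. M₁ = 11, y₁ ≡ 3 (mod 8). M₂ = 8, y₂ ≡ 7 (mod 11). r = 3×11×3 + 3×8×7 ≡ 3 (mod 88)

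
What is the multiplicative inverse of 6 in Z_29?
Since 29 is prime, by Fermat 6^(-1) ≡ 6^{27} ≡ 5 mod 29. Verify: 6 × 5 = 30 ≡ 1 mod 29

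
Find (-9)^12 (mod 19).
By repeated squaring (mod 19): (-9)^{1}≡10, (-9)^{2}≡5, (-9)^{4}≡6, (-9)^{8}≡17. Then (-9)^{12} = (-9)^{8+4} ≡ 17 × 6 ≡ 7 (mod 19)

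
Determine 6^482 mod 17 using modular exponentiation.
Using Fermat: 6^{16} ≡ 1 (mod 17). 482 ≡ 2 (mod 16). So 6^{482} ≡ 6^{2} ≡ 2 (mod 17)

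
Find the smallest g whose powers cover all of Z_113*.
g = 3. Powers: [3, 9, 27, 81, 17, 51, 40, 7, 21, 63, ...] generates all 112 non-zero residues.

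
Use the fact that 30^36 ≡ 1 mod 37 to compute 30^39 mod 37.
By Fermat: 30^{36} ≡ 1 mod 37. So 30^{39} = 30^{36} · 30^{3} ≡ 30^{3} ≡ 27 mod 37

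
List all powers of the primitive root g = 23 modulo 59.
23^1, 23^2, ..., 23^{58} mod 59: [23, 57, 13, 4, 33, 51, 52, 16, 14, 27, 31, 5, 56, 49, 6, 20, 47, 19, 24, 21, 11, 17, 37, 25, 44, 9, 30, 41, 58, 36, 2, 46, 55, 26, 8, 7, 43, 45, 32, 28, 54, 3, 10, 53, 39, 12, 40, 35, 38, 48, 42, 22, 34, 15, 50, 29, 18, 1]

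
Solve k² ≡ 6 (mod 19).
The square roots of 6 mod 19 are 5 and 14. Verify: 5² = 25 ≡ 6 (mod 19)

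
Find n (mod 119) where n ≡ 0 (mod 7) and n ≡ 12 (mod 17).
M = 7 × 17 = 119. M₁ = 17, y₁ ≡ 5 (mod 7). M₂ = 7, y₂ ≡ 5 (mod 17). n = 0×17×5 + 12×7×5 ≡ 63 (mod 119)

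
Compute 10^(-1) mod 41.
Since 41 is prime, by Fermat 10^(-1) ≡ 10^{39} ≡ 37 mod 41. Verify: 10 × 37 = 370 ≡ 1 mod 41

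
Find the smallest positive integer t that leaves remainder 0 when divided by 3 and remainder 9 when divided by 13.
M = 3 × 13 = 39. M₁ = 13, y₁ ≡ 1 mod 3. M₂ = 3, y₂ ≡ 9 mod 13. t = 0×13×1 + 9×3×9 ≡ 9 mod 39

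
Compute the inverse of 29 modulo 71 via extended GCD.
Extended GCD: 29(-22) + 71(9) = 1. So 29^(-1) ≡ -22 ≡ 49 mod 71. Verify: 29 × 49 = 1421 ≡ 1 mod 71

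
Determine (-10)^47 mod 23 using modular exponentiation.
Using Fermat: (-10)^{22} ≡ 1 (mod 23). 47 ≡ 3 (mod 22). So (-10)^{47} ≡ (-10)^{3} ≡ 12 (mod 23)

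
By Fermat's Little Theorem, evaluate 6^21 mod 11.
By Fermat: 6^{10} ≡ 1 mod 11. 21 = 2×10 + 1. So 6^{21} ≡ 6^{1} ≡ 6 mod 11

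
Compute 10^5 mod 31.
By repeated squaring (mod 31): 10^{1}≡10, 10^{2}≡7, 10^{4}≡18. Then 10^{5} = 10^{4+1} ≡ 18 × 10 ≡ 25 (mod 31)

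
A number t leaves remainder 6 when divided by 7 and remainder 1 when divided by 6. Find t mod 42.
M = 7 × 6 = 42. M₁ = 6, y₁ ≡ 6 mod 7. M₂ = 7, y₂ ≡ 1 mod 6. t = 6×6×6 + 1×7×1 ≡ 13 mod 42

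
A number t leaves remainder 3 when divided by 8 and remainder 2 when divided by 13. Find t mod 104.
M = 8 × 13 = 104. M₁ = 13, y₁ ≡ 5 mod 8. M₂ = 8, y₂ ≡ 5 mod 13. t = 3×13×5 + 2×8×5 ≡ 67 mod 104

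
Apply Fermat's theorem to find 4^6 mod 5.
By Fermat: 4^{4} ≡ 1 mod 5. So 4^{6} = 4^{4} · 4^{2} ≡ 4^{2} ≡ 1 mod 5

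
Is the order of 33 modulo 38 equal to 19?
Powers of 33 mod 38: 33^1≡33, 33^2≡25, 33^3≡27, 33^4≡17, 33^5≡29, 33^6≡7, 33^7≡3, 33^8≡23, 33^9≡37, 33^10≡5, 33^11≡13, 33^12≡11, 33^13≡21, 33^14≡9, 33^15≡31, 33^16≡35, 33^17≡15, 33^18≡1. Already 33^18≡1, so the order is 18 < 19. No, the actual order is 18.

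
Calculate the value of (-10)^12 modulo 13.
Using Fermat: (-10)^{12} ≡ 1 (mod 13). 12 ≡ 0 (mod 12). So (-10)^{12} ≡ (-10)^{0} ≡ 1 (mod 13)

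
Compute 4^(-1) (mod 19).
Since 19 is prime, by Fermat 4^(-1) ≡ 4^{17} ≡ 5 (mod 19). Verify: 4 × 5 = 20 ≡ 1 (mod 19)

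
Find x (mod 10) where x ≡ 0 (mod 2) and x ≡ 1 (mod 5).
M = 2 × 5 = 10. M₁ = 5, y₁ ≡ 1 (mod 2). M₂ = 2, y₂ ≡ 3 (mod 5). x = 0×5×1 + 1×2×3 ≡ 6 (mod 10)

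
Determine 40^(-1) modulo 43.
Since 43 is prime, by Fermat 40^(-1) ≡ 40^{41} ≡ 14 (mod 43). Verify: 40 × 14 = 560 ≡ 1 (mod 43)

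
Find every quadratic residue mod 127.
Squares in Z_127*: {1, 2, 4, 8, 9, 11, 13, 15, 16, 17, 18, 19, 21, 22, 25, 26, 30, 31, 32, 34, 35, 36, 37, 38, 41, 42, 44, 47, 49, 50, 52, 60, 61, 62, 64, 68, 69, 70, 71, 72, 73, 74, 76, 79, 81, 82, 84, 87, 88, 94, 98, 99, 100, 103, 104, 107, 113, 115, 117, 120, 121, 122, 124}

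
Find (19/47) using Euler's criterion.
(19/47) = 19^{23} mod 47 = -1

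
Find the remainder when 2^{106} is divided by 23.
By Fermat: 2^{22} ≡ 1 (mod 23). 106 = 4×22 + 18. So 2^{106} ≡ 2^{18} ≡ 13 (mod 23)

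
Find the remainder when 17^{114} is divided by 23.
By Fermat: 17^{22} ≡ 1 (mod 23). 114 = 5×22 + 4. So 17^{114} ≡ 17^{4} ≡ 8 (mod 23)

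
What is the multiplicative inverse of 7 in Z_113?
Since 113 is prime, by Fermat 7^(-1) ≡ 7^{111} ≡ 97 (mod 113). Verify: 7 × 97 = 679 ≡ 1 (mod 113)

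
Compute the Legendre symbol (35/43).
(35/43) = 35^{21} mod 43 = 1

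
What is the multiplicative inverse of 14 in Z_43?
Since 43 is prime, by Fermat 14^(-1) ≡ 14^{41} ≡ 40 mod 43. Verify: 14 × 40 = 560 ≡ 1 mod 43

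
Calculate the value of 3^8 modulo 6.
By repeated squaring (mod 6): 3^{1}≡3, 3^{2}≡3, 3^{4}≡3, 3^{8}≡3. So 3^{8} ≡ 3 (mod 6)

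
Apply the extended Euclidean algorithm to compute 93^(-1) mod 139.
Extended GCD: 93(3) + 139(-2) = 1. So 93^(-1) ≡ 3 mod 139. Verify: 93 × 3 = 279 ≡ 1 mod 139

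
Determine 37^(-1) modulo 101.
Since 101 is prime, by Fermat 37^(-1) ≡ 37^{99} ≡ 71 (mod 101). Verify: 37 × 71 = 2627 ≡ 1 (mod 101)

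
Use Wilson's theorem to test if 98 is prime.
(97)! mod 98 = 0. Since 0 ≢ -1 (mod 98), 98 is not prime.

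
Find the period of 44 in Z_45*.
Powers of 44 mod 45: 44^1≡44, 44^2≡1. So the order of 44 is 2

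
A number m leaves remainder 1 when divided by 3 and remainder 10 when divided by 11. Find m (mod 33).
M = 3 × 11 = 33. M₁ = 11, y₁ ≡ 2 (mod 3). M₂ = 3, y₂ ≡ 4 (mod 11). m = 1×11×2 + 10×3×4 ≡ 10 (mod 33)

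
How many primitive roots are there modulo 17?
A prime p has φ(p-1) primitive roots; here φ(16) = 8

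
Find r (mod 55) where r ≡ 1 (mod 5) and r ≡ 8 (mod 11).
M = 5 × 11 = 55. M₁ = 11, y₁ ≡ 1 (mod 5). M₂ = 5, y₂ ≡ 9 (mod 11). r = 1×11×1 + 8×5×9 ≡ 41 (mod 55)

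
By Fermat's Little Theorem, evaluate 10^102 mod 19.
By Fermat: 10^{18} ≡ 1 mod 19. 102 = 5×18 + 12. So 10^{102} ≡ 10^{12} ≡ 7 mod 19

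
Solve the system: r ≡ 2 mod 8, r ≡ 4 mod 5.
M = 8 × 5 = 40. M₁ = 5, y₁ ≡ 5 mod 8. M₂ = 8, y₂ ≡ 2 mod 5. r = 2×5×5 + 4×8×2 ≡ 34 mod 40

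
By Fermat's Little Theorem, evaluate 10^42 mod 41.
By Fermat: 10^{40} ≡ 1 (mod 41). So 10^{42} = 10^{40} · 10^{2} ≡ 10^{2} ≡ 18 (mod 41)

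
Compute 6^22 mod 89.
By repeated squaring mod 89: 6^{1}≡6, 6^{2}≡36, 6^{4}≡50, 6^{8}≡8, 6^{16}≡64. Then 6^{22} = 6^{16+4+2} ≡ 64 × 50 × 36 ≡ 34 mod 89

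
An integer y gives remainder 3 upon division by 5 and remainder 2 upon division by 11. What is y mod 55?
M = 5 × 11 = 55. M₁ = 11, y₁ ≡ 1 mod 5. M₂ = 5, y₂ ≡ 9 mod 11. y = 3×11×1 + 2×5×9 ≡ 13 mod 55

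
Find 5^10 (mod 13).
By repeated squaring (mod 13): 5^{1}≡5, 5^{2}≡12, 5^{4}≡1, 5^{8}≡1. Then 5^{10} = 5^{8+2} ≡ 1 × 12 ≡ 12 (mod 13)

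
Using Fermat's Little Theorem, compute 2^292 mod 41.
By Fermat: 2^{40} ≡ 1 mod 41. 292 ≡ 12 mod 40. So 2^{292} ≡ 2^{12} ≡ 37 mod 41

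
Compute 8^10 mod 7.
Using Fermat: 8^{6} ≡ 1 mod 7. 10 ≡ 4 mod 6. So 8^{10} ≡ 8^{4} ≡ 1 mod 7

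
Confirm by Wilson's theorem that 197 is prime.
(196)! mod 197 = 196. Since this equals -1 (mod 197), Wilson confirms 197 is prime.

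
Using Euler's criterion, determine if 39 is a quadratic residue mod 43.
By Euler's criterion: 39^{21} ≡ 42 mod 43. Since this equals -1 (≡ 42), 39 is not a QR.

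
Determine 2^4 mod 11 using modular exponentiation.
2^{4} = 16 ≡ 5 (mod 11)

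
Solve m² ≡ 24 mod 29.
The square roots of 24 mod 29 are 16 and 13. Verify: 16² = 256 ≡ 24 mod 29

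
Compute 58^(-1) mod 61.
Since 61 is prime, by Fermat 58^(-1) ≡ 58^{59} ≡ 20 mod 61. Verify: 58 × 20 = 1160 ≡ 1 mod 61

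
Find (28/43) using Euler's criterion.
(28/43) = 28^{21} mod 43 = -1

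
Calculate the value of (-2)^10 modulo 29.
By repeated squaring (mod 29): (-2)^{1}≡27, (-2)^{2}≡4, (-2)^{4}≡16, (-2)^{8}≡24. Then (-2)^{10} = (-2)^{8+2} ≡ 24 × 4 ≡ 9 (mod 29)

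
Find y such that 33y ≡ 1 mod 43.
Since 43 is prime, by Fermat 33^(-1) ≡ 33^{41} ≡ 30 mod 43. Verify: 33 × 30 = 990 ≡ 1 mod 43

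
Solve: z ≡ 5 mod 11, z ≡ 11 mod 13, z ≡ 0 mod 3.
M = 11 × 13 × 3 = 429. M₁ = 39, y₁ ≡ 2 mod 11. M₂ = 33, y₂ ≡ 2 mod 13. M₃ = 143, y₃ ≡ 2 mod 3. z = 5×39×2 + 11×33×2 + 0×143×2 ≡ 258 mod 429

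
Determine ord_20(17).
Powers of 17 mod 20: 17^1≡17, 17^2≡9, 17^3≡13, 17^4≡1. ord_20(17) = 4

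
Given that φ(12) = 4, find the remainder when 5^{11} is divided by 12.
By Euler: 5^{4} ≡ 1 (mod 12) since gcd(5, 12) = 1. 11 = 2×4 + 3. So 5^{11} ≡ 5^{3} ≡ 5 (mod 12)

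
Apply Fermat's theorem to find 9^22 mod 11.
By Fermat: 9^{10} ≡ 1 mod 11. 22 = 2×10 + 2. So 9^{22} ≡ 9^{2} ≡ 4 mod 11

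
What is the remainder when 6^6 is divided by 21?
By repeated squaring mod 21: 6^{1}≡6, 6^{2}≡15, 6^{4}≡15. Then 6^{6} = 6^{4+2} ≡ 15 × 15 ≡ 15 mod 21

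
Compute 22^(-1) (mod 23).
Since 23 is prime, by Fermat 22^(-1) ≡ 22^{21} ≡ 22 (mod 23). Verify: 22 × 22 = 484 ≡ 1 (mod 23)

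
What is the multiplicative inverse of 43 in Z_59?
Since 59 is prime, by Fermat 43^(-1) ≡ 43^{57} ≡ 11 (mod 59). Verify: 43 × 11 = 473 ≡ 1 (mod 59)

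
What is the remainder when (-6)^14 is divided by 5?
Using Fermat: (-6)^{4} ≡ 1 (mod 5). 14 ≡ 2 (mod 4). So (-6)^{14} ≡ (-6)^{2} ≡ 1 (mod 5)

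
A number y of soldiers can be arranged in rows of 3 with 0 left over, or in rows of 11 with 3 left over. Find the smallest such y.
M = 3 × 11 = 33. M₁ = 11, y₁ ≡ 2 mod 3. M₂ = 3, y₂ ≡ 4 mod 11. y = 0×11×2 + 3×3×4 ≡ 3 mod 33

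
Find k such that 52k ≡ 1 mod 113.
Since 113 is prime, by Fermat 52^(-1) ≡ 52^{111} ≡ 50 mod 113. Verify: 52 × 50 = 2600 ≡ 1 mod 113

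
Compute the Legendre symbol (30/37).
(30/37) = 30^{18} mod 37 = 1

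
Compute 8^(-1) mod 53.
Since 53 is prime, by Fermat 8^(-1) ≡ 8^{51} ≡ 20 mod 53. Verify: 8 × 20 = 160 ≡ 1 mod 53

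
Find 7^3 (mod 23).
7^{3} = 343 ≡ 21 (mod 23)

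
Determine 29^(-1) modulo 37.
Since 37 is prime, by Fermat 29^(-1) ≡ 29^{35} ≡ 23 mod 37. Verify: 29 × 23 = 667 ≡ 1 mod 37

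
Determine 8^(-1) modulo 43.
Since 43 is prime, by Fermat 8^(-1) ≡ 8^{41} ≡ 27 (mod 43). Verify: 8 × 27 = 216 ≡ 1 (mod 43)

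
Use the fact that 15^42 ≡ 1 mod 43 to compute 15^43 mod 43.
By Fermat: 15^{42} ≡ 1 mod 43. So 15^{43} = 15^{42} · 15^{1} ≡ 15^{1} ≡ 15 mod 43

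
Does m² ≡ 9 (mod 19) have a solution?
By Euler's criterion: 9^{9} ≡ 1 (mod 19). Since this equals 1, 9 is a QR.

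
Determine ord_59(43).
Powers of 43 mod 59: 43^1≡43, 43^2≡20, 43^3≡34, 43^4≡46, 43^5≡31, 43^6≡35, 43^7≡30, 43^8≡51, 43^9≡10, 43^10≡17, 43^11≡23, 43^12≡45, 43^13≡47, 43^14≡15, 43^15≡55, 43^16≡5, 43^17≡38, 43^18≡41, 43^19≡52, 43^20≡53, 43^21≡37, 43^22≡57, 43^23≡32, 43^24≡19, 43^25≡50, 43^26≡26, 43^27≡56, 43^28≡48, 43^29≡58, 43^30≡16, 43^31≡39, 43^32≡25, 43^33≡13, 43^34≡28, 43^35≡24, 43^36≡29, 43^37≡8, 43^38≡49, 43^39≡42, 43^40≡36, 43^41≡14, 43^42≡12, 43^43≡44, 43^44≡4, 43^45≡54, 43^46≡21, 43^47≡18, 43^48≡7, 43^49≡6, 43^50≡22, 43^51≡2, 43^52≡27, 43^53≡40, 43^54≡9, 43^55≡33, 43^56≡3, 43^57≡11, 43^58≡1. So the order of 43 is 58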